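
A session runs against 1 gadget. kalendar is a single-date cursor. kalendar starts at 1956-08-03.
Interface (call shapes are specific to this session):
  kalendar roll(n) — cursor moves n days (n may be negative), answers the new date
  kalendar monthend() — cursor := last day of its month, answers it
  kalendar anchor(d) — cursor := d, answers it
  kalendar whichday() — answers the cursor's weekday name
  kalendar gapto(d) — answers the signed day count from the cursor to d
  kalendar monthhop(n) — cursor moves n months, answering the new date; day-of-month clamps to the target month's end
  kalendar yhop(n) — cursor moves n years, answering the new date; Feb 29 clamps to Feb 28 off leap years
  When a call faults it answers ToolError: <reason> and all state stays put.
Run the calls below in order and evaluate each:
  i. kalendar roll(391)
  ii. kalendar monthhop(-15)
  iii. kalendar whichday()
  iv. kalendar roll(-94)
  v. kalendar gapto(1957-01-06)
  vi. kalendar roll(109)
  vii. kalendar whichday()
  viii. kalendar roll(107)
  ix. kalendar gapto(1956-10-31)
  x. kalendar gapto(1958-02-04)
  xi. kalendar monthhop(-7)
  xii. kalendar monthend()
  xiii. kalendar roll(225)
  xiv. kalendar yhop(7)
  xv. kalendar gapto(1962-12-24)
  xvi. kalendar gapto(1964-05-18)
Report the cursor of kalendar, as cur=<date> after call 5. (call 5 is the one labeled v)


Answer: cur=1956-02-25

Derivation:
I use kalendar roll(n→391), giving 1957-08-29.
Calling kalendar monthhop(n→-15), and get 1956-05-29.
Invoking kalendar whichday: Tuesday.
I try kalendar roll(n→-94): 1956-02-25.
I run kalendar gapto(d→1957-01-06), and observe 316.
Invoking kalendar roll(n→109), giving 1956-06-13.
I try kalendar whichday(), and get Wednesday.
I invoke kalendar roll(n→107), and get 1956-09-28.
I try kalendar gapto(d→1956-10-31): 33.
I invoke kalendar gapto(d→1958-02-04), and get 494.
Next I call kalendar monthhop(n→-7), and observe 1956-02-28.
Invoking kalendar monthend, yielding 1956-02-29.
I invoke kalendar roll(n→225), yielding 1956-10-11.
I try kalendar yhop(n→7), yielding 1963-10-11.
Using kalendar gapto(d→1962-12-24), — result: -291.
I invoke kalendar gapto(d→1964-05-18), and get 220.


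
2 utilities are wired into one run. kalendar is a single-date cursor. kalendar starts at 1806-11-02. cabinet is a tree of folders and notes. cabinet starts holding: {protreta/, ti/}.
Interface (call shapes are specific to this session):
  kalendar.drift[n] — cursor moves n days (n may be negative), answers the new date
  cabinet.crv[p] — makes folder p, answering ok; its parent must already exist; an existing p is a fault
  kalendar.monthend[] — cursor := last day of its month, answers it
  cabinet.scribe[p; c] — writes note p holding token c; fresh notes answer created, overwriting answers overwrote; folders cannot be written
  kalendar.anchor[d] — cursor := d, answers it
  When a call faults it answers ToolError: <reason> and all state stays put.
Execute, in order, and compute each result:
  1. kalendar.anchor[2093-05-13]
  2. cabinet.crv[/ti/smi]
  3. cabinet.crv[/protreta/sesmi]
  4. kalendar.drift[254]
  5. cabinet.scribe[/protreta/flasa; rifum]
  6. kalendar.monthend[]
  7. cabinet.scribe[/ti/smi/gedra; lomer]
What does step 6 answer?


Answer: 2094-01-31

Derivation:
Then anchor passing d: 2093-05-13, and see 2093-05-13.
Then crv passing p: /ti/smi, and see ok.
Next I call crv passing p: /protreta/sesmi, → ok.
Invoking drift passing n: 254, → 2094-01-22.
I call scribe passing p: /protreta/flasa, c: rifum, which returns created.
Next I call monthend, yielding 2094-01-31.
I run scribe passing p: /ti/smi/gedra, c: lomer, giving created.


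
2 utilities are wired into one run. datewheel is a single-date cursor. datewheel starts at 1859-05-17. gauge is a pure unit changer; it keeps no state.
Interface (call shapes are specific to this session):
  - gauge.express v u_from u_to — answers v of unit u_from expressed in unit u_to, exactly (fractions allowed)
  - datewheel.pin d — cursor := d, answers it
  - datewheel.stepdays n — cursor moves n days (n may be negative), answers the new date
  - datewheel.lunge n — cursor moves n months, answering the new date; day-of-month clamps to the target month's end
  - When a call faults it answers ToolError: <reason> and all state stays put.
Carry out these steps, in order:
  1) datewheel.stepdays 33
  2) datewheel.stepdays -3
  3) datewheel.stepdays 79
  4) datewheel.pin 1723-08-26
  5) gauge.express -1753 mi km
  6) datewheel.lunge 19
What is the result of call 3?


Answer: 1859-09-03

Derivation:
Next I call datewheel.stepdays(n='33'), and observe 1859-06-19.
I call datewheel.stepdays(n='-3'): 1859-06-16.
Using datewheel.stepdays(n='79'), giving 1859-09-03.
I try datewheel.pin(d='1723-08-26'), — result: 1723-08-26.
Next I call gauge.express(v='-1753', u_from='mi', u_to='km'), and observe -44080938/15625.
Next I call datewheel.lunge(n='19'), — result: 1725-03-26.


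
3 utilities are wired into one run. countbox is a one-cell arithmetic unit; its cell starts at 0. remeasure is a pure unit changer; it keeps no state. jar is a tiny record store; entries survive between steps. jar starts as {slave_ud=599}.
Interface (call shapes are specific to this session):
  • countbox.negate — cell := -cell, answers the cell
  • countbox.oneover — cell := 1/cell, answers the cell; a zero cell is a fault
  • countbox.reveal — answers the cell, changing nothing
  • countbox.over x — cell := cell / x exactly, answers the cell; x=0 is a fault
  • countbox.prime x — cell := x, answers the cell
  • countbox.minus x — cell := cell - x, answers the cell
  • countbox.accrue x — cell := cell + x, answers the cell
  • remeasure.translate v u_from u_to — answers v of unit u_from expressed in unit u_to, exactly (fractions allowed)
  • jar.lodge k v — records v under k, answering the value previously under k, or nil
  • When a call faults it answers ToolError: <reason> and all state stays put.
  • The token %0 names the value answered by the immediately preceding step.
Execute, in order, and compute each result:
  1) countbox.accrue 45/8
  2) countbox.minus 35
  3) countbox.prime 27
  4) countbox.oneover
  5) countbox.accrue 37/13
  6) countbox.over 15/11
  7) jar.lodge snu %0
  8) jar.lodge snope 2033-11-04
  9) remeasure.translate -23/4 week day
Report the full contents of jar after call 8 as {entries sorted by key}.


Answer: {slave_ud=599, snope=2033-11-04, snu=11132/5265}

Derivation:
Step: accrue[x=45/8]
Result: 45/8
Step: minus[x=35]
Result: -235/8
Step: prime[x=27]
Result: 27
Step: oneover[]
Result: 1/27
Step: accrue[x=37/13]
Result: 1012/351
Step: over[x=15/11]
Result: 11132/5265
Step: lodge[k=snu; v=%0]
Result: nil
Step: lodge[k=snope; v=2033-11-04]
Result: nil
Step: translate[v=-23/4; u_from=week; u_to=day]
Result: -161/4


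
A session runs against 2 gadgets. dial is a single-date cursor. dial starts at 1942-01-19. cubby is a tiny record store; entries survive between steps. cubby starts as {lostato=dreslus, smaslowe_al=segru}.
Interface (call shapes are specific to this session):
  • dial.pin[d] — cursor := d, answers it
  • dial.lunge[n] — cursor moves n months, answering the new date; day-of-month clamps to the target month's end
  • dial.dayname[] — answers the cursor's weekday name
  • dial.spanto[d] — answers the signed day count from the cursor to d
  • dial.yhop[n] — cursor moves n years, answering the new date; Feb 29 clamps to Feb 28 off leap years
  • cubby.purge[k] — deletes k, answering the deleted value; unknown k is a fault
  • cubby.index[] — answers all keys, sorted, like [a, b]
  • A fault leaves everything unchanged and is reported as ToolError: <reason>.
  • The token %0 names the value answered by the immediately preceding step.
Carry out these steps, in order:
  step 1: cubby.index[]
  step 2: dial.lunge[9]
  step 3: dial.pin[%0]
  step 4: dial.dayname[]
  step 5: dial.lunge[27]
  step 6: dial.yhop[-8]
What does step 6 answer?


> cubby.index
:: [lostato, smaslowe_al]
> dial.lunge n=9
:: 1942-10-19
> dial.pin d=%0
:: 1942-10-19
> dial.dayname
:: Monday
> dial.lunge n=27
:: 1945-01-19
> dial.yhop n=-8
:: 1937-01-19

Answer: 1937-01-19


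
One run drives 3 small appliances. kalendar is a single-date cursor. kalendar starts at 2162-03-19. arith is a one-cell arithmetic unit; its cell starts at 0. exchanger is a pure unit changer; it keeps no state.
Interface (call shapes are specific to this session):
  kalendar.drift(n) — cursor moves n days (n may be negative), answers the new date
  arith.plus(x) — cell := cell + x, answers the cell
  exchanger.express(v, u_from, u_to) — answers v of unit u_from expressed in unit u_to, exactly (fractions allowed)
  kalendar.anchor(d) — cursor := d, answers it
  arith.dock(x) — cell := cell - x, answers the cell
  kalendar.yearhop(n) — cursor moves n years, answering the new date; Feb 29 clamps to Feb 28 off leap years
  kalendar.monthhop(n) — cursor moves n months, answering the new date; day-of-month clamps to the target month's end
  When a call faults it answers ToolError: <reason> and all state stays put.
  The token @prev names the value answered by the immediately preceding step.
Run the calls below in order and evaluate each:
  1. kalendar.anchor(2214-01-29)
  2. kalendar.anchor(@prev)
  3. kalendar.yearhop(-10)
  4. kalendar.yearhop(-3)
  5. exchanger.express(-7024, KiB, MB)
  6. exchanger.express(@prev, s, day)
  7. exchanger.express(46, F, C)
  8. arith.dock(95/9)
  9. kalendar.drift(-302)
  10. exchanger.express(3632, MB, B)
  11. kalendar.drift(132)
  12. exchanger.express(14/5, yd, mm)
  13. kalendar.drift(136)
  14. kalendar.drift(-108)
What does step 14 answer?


-> kalendar.anchor(2214-01-29)
<- 2214-01-29
-> kalendar.anchor(@prev)
<- 2214-01-29
-> kalendar.yearhop(-10)
<- 2204-01-29
-> kalendar.yearhop(-3)
<- 2201-01-29
-> exchanger.express(-7024, KiB, MB)
<- -112384/15625
-> exchanger.express(@prev, s, day)
<- -878/10546875
-> exchanger.express(46, F, C)
<- 70/9
-> arith.dock(95/9)
<- -95/9
-> kalendar.drift(-302)
<- 2200-04-02
-> exchanger.express(3632, MB, B)
<- 3632000000
-> kalendar.drift(132)
<- 2200-08-12
-> exchanger.express(14/5, yd, mm)
<- 64008/25
-> kalendar.drift(136)
<- 2200-12-26
-> kalendar.drift(-108)
<- 2200-09-09

Answer: 2200-09-09


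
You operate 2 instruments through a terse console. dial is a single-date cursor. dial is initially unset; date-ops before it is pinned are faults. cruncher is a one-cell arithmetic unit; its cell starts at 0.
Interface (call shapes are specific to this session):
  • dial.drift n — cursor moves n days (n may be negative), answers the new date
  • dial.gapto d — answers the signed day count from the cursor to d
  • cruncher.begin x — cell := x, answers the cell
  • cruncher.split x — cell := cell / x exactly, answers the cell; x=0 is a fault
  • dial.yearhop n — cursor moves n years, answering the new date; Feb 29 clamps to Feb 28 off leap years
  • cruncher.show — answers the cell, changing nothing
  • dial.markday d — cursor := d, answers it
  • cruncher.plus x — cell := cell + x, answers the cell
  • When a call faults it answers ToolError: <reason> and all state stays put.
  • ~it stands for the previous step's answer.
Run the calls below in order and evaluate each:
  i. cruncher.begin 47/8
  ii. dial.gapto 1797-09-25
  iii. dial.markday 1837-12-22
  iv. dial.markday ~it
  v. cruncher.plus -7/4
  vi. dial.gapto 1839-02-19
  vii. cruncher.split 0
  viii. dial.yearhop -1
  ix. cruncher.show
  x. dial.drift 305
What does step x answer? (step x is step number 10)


·→ begin(x='47/8')
·← 47/8
·→ gapto(d='1797-09-25')
·← ToolError: no date set
·→ markday(d='1837-12-22')
·← 1837-12-22
·→ markday(d='~it')
·← 1837-12-22
·→ plus(x='-7/4')
·← 33/8
·→ gapto(d='1839-02-19')
·← 424
·→ split(x='0')
·← ToolError: division by zero
·→ yearhop(n='-1')
·← 1836-12-22
·→ show()
·← 33/8
·→ drift(n='305')
·← 1837-10-23

Answer: 1837-10-23


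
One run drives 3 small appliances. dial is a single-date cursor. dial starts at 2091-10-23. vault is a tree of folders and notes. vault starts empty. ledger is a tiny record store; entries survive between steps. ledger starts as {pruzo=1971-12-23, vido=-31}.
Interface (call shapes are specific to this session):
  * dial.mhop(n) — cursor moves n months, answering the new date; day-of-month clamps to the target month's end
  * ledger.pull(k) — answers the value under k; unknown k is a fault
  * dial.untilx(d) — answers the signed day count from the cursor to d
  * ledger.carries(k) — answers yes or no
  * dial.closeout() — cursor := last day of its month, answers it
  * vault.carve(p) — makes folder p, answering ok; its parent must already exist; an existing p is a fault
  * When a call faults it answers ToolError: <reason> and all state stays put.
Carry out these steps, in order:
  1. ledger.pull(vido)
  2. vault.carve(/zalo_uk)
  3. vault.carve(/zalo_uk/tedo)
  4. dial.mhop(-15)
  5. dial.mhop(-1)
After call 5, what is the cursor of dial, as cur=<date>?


Answer: cur=2090-06-23

Derivation:
% ledger.pull(k: vido) : -31
% vault.carve(p: /zalo_uk) : ok
% vault.carve(p: /zalo_uk/tedo) : ok
% dial.mhop(n: -15) : 2090-07-23
% dial.mhop(n: -1) : 2090-06-23


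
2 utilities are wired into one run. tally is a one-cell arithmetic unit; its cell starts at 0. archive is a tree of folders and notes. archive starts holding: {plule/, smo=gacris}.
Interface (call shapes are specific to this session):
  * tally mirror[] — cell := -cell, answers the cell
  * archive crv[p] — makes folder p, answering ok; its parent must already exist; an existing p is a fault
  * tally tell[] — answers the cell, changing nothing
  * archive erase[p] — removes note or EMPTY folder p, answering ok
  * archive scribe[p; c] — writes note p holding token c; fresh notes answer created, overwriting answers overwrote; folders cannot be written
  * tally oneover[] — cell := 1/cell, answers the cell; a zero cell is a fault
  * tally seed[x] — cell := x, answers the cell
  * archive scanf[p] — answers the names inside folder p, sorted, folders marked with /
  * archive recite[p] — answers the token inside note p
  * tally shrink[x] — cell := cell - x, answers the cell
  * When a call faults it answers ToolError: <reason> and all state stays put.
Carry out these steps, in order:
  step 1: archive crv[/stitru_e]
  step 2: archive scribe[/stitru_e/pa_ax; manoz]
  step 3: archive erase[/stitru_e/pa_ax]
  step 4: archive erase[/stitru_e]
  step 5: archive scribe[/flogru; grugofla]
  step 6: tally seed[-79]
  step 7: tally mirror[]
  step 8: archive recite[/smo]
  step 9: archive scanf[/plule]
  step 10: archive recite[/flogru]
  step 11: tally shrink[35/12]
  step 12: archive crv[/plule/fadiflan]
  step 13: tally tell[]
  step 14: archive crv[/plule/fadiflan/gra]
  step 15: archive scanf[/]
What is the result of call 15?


I run archive crv(p='/stitru_e'), which returns ok.
I call archive scribe(p='/stitru_e/pa_ax', c='manoz'), → created.
Next I call archive erase(p='/stitru_e/pa_ax'), yielding ok.
Then archive erase(p='/stitru_e'), and see ok.
Invoking archive scribe(p='/flogru', c='grugofla'), — result: created.
I run tally seed(x='-79'): -79.
I invoke tally mirror, which returns 79.
Calling archive recite(p='/smo'), → gacris.
Using archive scanf(p='/plule'), and see [].
I run archive recite(p='/flogru'), giving grugofla.
Next I call tally shrink(x='35/12'), → 913/12.
I invoke archive crv(p='/plule/fadiflan'), and get ok.
Next I call tally tell: 913/12.
I run archive crv(p='/plule/fadiflan/gra'), — result: ok.
I invoke archive scanf(p='/'), — result: [flogru, plule/, smo].

Answer: [flogru, plule/, smo]


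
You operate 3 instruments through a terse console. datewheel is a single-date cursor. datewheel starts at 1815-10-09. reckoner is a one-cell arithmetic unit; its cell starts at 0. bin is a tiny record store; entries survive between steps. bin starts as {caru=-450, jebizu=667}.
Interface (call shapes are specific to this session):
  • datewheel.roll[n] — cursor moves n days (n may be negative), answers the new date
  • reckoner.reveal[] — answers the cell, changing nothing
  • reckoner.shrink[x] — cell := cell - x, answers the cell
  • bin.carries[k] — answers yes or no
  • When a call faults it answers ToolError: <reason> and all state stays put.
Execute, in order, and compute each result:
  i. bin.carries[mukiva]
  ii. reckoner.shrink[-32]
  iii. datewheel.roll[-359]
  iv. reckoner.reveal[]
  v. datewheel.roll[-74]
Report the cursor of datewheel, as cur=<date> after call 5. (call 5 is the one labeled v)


Next I call carries(mukiva), and observe no.
I try shrink(-32), and see 32.
Invoking roll(-359): 1814-10-15.
Invoking reveal(), yielding 32.
I invoke roll(-74), — result: 1814-08-02.

Answer: cur=1814-08-02


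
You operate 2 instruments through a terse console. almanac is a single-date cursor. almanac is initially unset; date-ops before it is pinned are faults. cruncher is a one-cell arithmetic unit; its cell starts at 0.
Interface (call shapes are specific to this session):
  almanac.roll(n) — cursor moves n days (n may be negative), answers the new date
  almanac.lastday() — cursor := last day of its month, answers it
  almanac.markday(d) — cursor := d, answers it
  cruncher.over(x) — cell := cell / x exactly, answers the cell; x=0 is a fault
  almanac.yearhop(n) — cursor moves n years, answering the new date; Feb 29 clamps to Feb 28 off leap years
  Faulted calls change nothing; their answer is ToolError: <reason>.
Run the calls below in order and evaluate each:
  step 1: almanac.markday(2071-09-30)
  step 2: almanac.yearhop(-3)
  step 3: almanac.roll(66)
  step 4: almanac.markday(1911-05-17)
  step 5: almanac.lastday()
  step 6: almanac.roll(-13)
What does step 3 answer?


-> almanac.markday(d: 2071-09-30)
<- 2071-09-30
-> almanac.yearhop(n: -3)
<- 2068-09-30
-> almanac.roll(n: 66)
<- 2068-12-05
-> almanac.markday(d: 1911-05-17)
<- 1911-05-17
-> almanac.lastday()
<- 1911-05-31
-> almanac.roll(n: -13)
<- 1911-05-18

Answer: 2068-12-05


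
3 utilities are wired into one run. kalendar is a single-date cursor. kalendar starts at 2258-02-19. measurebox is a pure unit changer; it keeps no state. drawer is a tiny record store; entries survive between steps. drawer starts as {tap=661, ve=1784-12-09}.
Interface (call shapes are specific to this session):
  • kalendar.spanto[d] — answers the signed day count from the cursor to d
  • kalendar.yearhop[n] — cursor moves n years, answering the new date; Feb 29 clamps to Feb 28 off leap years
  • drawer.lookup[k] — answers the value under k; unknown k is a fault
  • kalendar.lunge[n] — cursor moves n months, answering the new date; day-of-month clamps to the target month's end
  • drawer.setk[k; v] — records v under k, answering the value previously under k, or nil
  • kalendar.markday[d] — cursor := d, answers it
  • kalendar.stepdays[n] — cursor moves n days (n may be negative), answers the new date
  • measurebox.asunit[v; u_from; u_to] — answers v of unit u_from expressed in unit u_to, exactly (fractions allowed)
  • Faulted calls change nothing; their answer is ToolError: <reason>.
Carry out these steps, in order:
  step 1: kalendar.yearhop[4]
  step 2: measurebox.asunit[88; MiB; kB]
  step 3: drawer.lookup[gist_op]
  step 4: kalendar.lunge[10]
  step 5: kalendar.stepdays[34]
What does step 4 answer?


Answer: 2262-12-19

Derivation:
-> kalendar.yearhop(n='4')
<- 2262-02-19
-> measurebox.asunit(v='88', u_from='MiB', u_to='kB')
<- 11534336/125
-> drawer.lookup(k='gist_op')
<- ToolError: no such key gist_op
-> kalendar.lunge(n='10')
<- 2262-12-19
-> kalendar.stepdays(n='34')
<- 2263-01-22


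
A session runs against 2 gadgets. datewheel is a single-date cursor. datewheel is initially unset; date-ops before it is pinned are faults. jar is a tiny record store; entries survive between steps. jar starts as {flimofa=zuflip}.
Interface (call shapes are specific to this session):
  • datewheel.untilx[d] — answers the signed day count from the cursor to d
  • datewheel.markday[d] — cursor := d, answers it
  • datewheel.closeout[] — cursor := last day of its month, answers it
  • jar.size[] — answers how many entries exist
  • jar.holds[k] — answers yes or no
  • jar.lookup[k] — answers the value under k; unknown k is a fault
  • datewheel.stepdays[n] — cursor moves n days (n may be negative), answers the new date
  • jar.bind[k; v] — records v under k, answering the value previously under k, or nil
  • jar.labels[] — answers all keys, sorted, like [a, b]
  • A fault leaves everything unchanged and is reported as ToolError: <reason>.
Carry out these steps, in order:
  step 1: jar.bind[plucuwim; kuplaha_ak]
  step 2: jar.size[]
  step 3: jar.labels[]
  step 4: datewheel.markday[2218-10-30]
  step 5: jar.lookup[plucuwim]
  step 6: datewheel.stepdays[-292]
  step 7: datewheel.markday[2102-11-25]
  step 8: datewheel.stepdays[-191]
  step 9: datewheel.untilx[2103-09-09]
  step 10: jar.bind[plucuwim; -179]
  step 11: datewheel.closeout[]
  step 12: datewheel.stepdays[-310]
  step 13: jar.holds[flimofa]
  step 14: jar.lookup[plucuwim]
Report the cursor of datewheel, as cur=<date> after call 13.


$ bind k='plucuwim' v='kuplaha_ak'
[out] nil
$ size
[out] 2
$ labels
[out] [flimofa, plucuwim]
$ markday d='2218-10-30'
[out] 2218-10-30
$ lookup k='plucuwim'
[out] kuplaha_ak
$ stepdays n='-292'
[out] 2218-01-11
$ markday d='2102-11-25'
[out] 2102-11-25
$ stepdays n='-191'
[out] 2102-05-18
$ untilx d='2103-09-09'
[out] 479
$ bind k='plucuwim' v='-179'
[out] kuplaha_ak
$ closeout
[out] 2102-05-31
$ stepdays n='-310'
[out] 2101-07-25
$ holds k='flimofa'
[out] yes
$ lookup k='plucuwim'
[out] -179

Answer: cur=2101-07-25


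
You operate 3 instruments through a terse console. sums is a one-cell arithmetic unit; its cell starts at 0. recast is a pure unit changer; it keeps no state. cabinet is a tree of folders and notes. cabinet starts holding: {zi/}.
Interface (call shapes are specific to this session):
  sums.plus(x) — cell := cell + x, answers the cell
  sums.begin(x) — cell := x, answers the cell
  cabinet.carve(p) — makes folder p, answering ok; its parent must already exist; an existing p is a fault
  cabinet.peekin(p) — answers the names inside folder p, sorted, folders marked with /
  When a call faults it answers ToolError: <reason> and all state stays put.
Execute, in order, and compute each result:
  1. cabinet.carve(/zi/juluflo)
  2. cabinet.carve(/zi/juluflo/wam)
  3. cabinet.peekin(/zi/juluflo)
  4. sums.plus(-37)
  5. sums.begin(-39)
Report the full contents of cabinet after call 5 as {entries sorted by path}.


Answer: {zi/, zi/juluflo/, zi/juluflo/wam/}

Derivation:
! cabinet.carve(p=/zi/juluflo) => ok
! cabinet.carve(p=/zi/juluflo/wam) => ok
! cabinet.peekin(p=/zi/juluflo) => [wam/]
! sums.plus(x=-37) => -37
! sums.begin(x=-39) => -39


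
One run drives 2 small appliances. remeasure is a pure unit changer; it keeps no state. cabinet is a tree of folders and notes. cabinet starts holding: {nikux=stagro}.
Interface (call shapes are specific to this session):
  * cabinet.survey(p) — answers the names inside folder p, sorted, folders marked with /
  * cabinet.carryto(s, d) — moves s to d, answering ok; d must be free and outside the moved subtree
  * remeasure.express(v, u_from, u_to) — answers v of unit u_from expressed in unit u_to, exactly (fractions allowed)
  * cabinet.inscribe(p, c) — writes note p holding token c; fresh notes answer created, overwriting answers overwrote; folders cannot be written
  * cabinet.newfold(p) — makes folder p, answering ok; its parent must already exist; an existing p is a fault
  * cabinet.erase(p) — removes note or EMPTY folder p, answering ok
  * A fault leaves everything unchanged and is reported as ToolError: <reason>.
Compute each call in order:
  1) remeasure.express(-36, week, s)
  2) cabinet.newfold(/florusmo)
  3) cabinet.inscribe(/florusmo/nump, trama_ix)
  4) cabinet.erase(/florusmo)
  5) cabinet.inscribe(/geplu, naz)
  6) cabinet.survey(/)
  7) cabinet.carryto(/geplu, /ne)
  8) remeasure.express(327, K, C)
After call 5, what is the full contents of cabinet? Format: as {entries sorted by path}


Answer: {florusmo/, florusmo/nump=trama_ix, geplu=naz, nikux=stagro}

Derivation:
>> express(v→-36, u_from→week, u_to→s)
<< -21772800
>> newfold(p→/florusmo)
<< ok
>> inscribe(p→/florusmo/nump, c→trama_ix)
<< created
>> erase(p→/florusmo)
<< ToolError: not empty
>> inscribe(p→/geplu, c→naz)
<< created
>> survey(p→/)
<< [florusmo/, geplu, nikux]
>> carryto(s→/geplu, d→/ne)
<< ok
>> express(v→327, u_from→K, u_to→C)
<< 1077/20


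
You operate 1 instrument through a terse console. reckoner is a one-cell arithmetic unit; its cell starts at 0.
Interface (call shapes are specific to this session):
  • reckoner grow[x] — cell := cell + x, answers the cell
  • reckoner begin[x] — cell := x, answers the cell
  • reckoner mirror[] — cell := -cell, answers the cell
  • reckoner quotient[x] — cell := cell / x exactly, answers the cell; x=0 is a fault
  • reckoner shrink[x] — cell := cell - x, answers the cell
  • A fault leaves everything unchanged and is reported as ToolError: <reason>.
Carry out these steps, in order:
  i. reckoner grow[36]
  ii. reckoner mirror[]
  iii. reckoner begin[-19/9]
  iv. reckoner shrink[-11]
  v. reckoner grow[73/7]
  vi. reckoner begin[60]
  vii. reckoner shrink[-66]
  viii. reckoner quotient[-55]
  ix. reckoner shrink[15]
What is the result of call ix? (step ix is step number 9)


Answer: -951/55

Derivation:
>>> reckoner grow x→36
  36
>>> reckoner mirror
  -36
>>> reckoner begin x→-19/9
  -19/9
>>> reckoner shrink x→-11
  80/9
>>> reckoner grow x→73/7
  1217/63
>>> reckoner begin x→60
  60
>>> reckoner shrink x→-66
  126
>>> reckoner quotient x→-55
  -126/55
>>> reckoner shrink x→15
  -951/55


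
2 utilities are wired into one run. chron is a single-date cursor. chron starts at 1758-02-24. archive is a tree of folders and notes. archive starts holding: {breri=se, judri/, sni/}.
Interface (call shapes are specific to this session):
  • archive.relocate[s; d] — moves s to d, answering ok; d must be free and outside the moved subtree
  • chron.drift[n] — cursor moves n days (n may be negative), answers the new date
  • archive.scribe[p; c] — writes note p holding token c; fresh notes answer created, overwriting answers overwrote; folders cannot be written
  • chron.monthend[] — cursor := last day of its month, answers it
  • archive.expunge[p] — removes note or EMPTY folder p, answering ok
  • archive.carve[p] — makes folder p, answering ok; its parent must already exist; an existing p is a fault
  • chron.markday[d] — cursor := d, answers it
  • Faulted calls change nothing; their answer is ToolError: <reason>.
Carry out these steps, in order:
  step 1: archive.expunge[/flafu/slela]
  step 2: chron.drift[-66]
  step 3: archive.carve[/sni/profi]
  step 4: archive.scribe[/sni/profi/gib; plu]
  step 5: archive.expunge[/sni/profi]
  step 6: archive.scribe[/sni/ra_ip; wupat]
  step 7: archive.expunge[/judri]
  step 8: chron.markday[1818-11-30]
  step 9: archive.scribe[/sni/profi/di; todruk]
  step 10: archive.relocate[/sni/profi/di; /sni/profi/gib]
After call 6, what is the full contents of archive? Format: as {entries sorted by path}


-- archive.expunge(p: /flafu/slela) => ToolError: not found
-- chron.drift(n: -66) => 1757-12-20
-- archive.carve(p: /sni/profi) => ok
-- archive.scribe(p: /sni/profi/gib, c: plu) => created
-- archive.expunge(p: /sni/profi) => ToolError: not empty
-- archive.scribe(p: /sni/ra_ip, c: wupat) => created
-- archive.expunge(p: /judri) => ok
-- chron.markday(d: 1818-11-30) => 1818-11-30
-- archive.scribe(p: /sni/profi/di, c: todruk) => created
-- archive.relocate(s: /sni/profi/di, d: /sni/profi/gib) => ToolError: exists

Answer: {breri=se, judri/, sni/, sni/profi/, sni/profi/gib=plu, sni/ra_ip=wupat}


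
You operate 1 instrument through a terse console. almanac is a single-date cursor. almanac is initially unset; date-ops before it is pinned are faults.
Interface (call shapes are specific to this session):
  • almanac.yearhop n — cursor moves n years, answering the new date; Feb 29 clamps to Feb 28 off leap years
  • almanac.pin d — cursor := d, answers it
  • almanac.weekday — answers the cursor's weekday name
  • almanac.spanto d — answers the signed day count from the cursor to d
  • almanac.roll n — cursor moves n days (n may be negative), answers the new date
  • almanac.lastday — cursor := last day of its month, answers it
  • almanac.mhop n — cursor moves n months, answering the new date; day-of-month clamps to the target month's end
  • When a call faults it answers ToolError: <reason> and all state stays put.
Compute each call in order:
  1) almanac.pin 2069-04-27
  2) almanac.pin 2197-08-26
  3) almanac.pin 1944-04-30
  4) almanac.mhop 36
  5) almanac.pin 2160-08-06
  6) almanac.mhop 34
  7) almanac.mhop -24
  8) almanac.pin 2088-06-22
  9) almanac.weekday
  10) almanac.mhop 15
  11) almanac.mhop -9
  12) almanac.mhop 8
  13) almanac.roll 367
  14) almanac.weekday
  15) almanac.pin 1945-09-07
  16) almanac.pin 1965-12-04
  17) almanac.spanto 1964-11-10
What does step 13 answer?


CALL almanac.pin[d='2069-04-27']
RET  2069-04-27
CALL almanac.pin[d='2197-08-26']
RET  2197-08-26
CALL almanac.pin[d='1944-04-30']
RET  1944-04-30
CALL almanac.mhop[n='36']
RET  1947-04-30
CALL almanac.pin[d='2160-08-06']
RET  2160-08-06
CALL almanac.mhop[n='34']
RET  2163-06-06
CALL almanac.mhop[n='-24']
RET  2161-06-06
CALL almanac.pin[d='2088-06-22']
RET  2088-06-22
CALL almanac.weekday[]
RET  Tuesday
CALL almanac.mhop[n='15']
RET  2089-09-22
CALL almanac.mhop[n='-9']
RET  2088-12-22
CALL almanac.mhop[n='8']
RET  2089-08-22
CALL almanac.roll[n='367']
RET  2090-08-24
CALL almanac.weekday[]
RET  Thursday
CALL almanac.pin[d='1945-09-07']
RET  1945-09-07
CALL almanac.pin[d='1965-12-04']
RET  1965-12-04
CALL almanac.spanto[d='1964-11-10']
RET  -389

Answer: 2090-08-24


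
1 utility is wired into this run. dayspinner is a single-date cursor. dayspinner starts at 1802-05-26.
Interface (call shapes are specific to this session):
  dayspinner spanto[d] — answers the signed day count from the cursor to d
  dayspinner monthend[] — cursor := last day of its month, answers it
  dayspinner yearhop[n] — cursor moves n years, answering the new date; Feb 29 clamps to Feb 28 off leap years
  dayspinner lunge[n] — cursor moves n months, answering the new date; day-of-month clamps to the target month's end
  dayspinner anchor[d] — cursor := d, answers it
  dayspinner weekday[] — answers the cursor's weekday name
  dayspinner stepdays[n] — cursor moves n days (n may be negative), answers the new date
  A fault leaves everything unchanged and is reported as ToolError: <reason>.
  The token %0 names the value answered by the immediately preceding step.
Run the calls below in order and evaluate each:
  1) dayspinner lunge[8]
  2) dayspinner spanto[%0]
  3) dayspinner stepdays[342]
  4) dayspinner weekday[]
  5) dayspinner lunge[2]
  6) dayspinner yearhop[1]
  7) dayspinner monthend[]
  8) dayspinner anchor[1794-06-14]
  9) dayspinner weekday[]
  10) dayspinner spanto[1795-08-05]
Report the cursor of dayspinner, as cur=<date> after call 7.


Answer: cur=1805-03-31

Derivation:
Invoking dayspinner lunge passing 8, and get 1803-01-26.
Now I run dayspinner spanto passing %0, → 0.
Calling dayspinner stepdays passing 342, and observe 1804-01-03.
Then dayspinner weekday, yielding Tuesday.
Now I run dayspinner lunge passing 2, — result: 1804-03-03.
Now I run dayspinner yearhop passing 1, → 1805-03-03.
Calling dayspinner monthend, and get 1805-03-31.
Then dayspinner anchor passing 1794-06-14, → 1794-06-14.
I call dayspinner weekday, and see Saturday.
I try dayspinner spanto passing 1795-08-05: 417.


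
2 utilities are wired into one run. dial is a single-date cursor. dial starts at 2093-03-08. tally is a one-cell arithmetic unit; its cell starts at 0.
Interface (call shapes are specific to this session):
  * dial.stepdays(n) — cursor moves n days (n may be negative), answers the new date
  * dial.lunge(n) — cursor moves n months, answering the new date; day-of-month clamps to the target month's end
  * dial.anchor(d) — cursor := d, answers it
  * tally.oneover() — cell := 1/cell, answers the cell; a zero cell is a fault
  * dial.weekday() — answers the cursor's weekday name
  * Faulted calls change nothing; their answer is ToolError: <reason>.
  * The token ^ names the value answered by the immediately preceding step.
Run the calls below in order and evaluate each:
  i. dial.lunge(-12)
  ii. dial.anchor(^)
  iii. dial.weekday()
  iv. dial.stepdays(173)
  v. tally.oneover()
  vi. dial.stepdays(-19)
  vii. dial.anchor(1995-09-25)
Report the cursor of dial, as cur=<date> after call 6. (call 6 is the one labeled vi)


CALL dial.lunge[-12]
RET  2092-03-08
CALL dial.anchor[^]
RET  2092-03-08
CALL dial.weekday[]
RET  Saturday
CALL dial.stepdays[173]
RET  2092-08-28
CALL tally.oneover[]
RET  ToolError: reciprocal of zero
CALL dial.stepdays[-19]
RET  2092-08-09
CALL dial.anchor[1995-09-25]
RET  1995-09-25

Answer: cur=2092-08-09


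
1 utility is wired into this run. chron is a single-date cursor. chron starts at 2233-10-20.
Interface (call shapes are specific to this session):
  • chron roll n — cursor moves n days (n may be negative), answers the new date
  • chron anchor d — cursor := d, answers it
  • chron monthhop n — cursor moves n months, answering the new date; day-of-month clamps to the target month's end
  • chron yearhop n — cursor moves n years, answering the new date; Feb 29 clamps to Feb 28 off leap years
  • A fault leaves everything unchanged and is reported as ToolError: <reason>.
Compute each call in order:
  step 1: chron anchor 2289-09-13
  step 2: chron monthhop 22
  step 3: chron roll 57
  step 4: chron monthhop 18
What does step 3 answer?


Act: chron anchor[2289-09-13]
Obs: 2289-09-13
Act: chron monthhop[22]
Obs: 2291-07-13
Act: chron roll[57]
Obs: 2291-09-08
Act: chron monthhop[18]
Obs: 2293-03-08

Answer: 2291-09-08


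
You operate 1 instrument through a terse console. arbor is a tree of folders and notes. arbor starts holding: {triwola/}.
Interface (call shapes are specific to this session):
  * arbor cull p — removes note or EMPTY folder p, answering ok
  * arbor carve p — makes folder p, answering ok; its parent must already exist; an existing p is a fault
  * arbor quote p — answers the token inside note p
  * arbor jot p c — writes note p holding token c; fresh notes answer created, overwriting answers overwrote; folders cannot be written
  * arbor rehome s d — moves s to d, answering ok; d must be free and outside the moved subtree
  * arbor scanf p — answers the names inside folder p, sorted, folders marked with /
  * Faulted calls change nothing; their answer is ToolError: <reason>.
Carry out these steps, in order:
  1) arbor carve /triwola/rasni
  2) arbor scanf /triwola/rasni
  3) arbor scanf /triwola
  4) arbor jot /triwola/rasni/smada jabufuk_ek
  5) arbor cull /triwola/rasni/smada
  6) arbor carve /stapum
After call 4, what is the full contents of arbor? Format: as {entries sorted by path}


~$ arbor carve p: /triwola/rasni
= ok
~$ arbor scanf p: /triwola/rasni
= []
~$ arbor scanf p: /triwola
= [rasni/]
~$ arbor jot p: /triwola/rasni/smada c: jabufuk_ek
= created
~$ arbor cull p: /triwola/rasni/smada
= ok
~$ arbor carve p: /stapum
= ok

Answer: {triwola/, triwola/rasni/, triwola/rasni/smada=jabufuk_ek}


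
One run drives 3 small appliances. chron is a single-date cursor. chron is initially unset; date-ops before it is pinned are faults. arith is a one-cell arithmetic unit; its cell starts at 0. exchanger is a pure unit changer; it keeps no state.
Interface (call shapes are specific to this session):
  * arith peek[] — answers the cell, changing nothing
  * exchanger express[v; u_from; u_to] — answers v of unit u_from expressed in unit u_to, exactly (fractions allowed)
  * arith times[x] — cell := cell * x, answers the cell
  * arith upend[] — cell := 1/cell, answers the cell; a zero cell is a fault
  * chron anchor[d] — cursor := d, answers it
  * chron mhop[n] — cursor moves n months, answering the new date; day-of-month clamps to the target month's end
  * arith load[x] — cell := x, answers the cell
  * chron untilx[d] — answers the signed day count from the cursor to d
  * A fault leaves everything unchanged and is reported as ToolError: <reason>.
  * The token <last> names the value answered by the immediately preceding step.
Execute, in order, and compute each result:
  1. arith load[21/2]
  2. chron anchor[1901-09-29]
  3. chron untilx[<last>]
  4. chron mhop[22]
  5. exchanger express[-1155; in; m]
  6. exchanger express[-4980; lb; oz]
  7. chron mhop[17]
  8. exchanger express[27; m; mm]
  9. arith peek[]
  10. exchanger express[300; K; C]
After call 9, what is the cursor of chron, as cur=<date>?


! 1. arith load(x: 21/2) == 21/2
! 2. chron anchor(d: 1901-09-29) == 1901-09-29
! 3. chron untilx(d: <last>) == 0
! 4. chron mhop(n: 22) == 1903-07-29
! 5. exchanger express(v: -1155, u_from: in, u_to: m) == -29337/1000
! 6. exchanger express(v: -4980, u_from: lb, u_to: oz) == -79680
! 7. chron mhop(n: 17) == 1904-12-29
! 8. exchanger express(v: 27, u_from: m, u_to: mm) == 27000
! 9. arith peek() == 21/2
! 10. exchanger express(v: 300, u_from: K, u_to: C) == 537/20

Answer: cur=1904-12-29


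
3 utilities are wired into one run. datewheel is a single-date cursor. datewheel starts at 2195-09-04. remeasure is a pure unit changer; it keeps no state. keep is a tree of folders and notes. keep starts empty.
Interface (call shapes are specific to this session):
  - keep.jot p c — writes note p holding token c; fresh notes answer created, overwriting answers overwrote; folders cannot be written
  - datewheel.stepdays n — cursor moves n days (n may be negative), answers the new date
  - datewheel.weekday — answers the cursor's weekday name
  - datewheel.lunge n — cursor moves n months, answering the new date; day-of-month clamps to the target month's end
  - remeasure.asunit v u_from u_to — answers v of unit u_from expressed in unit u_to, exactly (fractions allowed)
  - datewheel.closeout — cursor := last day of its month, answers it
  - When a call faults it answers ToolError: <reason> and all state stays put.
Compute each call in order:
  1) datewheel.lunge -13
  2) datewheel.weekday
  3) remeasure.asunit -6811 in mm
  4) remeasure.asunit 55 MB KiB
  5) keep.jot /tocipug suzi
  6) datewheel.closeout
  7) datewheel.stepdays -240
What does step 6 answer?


Answer: 2194-08-31

Derivation:
$ lunge n: -13
  2194-08-04
$ weekday
  Monday
$ asunit v: -6811 u_from: in u_to: mm
  -864997/5
$ asunit v: 55 u_from: MB u_to: KiB
  859375/16
$ jot p: /tocipug c: suzi
  created
$ closeout
  2194-08-31
$ stepdays n: -240
  2194-01-03


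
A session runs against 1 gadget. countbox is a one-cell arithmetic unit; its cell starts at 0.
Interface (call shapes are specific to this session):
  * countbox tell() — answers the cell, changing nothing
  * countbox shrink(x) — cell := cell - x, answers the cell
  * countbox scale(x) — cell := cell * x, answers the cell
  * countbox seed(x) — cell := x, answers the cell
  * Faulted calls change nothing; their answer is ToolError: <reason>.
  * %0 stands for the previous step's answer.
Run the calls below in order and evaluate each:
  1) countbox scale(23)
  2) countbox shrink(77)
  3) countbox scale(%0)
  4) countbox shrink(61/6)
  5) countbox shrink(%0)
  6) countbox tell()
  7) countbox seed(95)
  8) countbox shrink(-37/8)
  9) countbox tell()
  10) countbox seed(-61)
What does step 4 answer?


Answer: 35513/6

Derivation:
==> countbox scale(23)
<== 0
==> countbox shrink(77)
<== -77
==> countbox scale(%0)
<== 5929
==> countbox shrink(61/6)
<== 35513/6
==> countbox shrink(%0)
<== 0
==> countbox tell()
<== 0
==> countbox seed(95)
<== 95
==> countbox shrink(-37/8)
<== 797/8
==> countbox tell()
<== 797/8
==> countbox seed(-61)
<== -61
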